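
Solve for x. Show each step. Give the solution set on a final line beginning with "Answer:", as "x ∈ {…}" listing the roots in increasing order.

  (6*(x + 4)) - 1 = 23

Step 1. [(6*(x + 4)) - 1 = 23] 1 comes off first (add 1) ⇒ sub: 6*(x + 4) = 24.
Step 2. [6*(x + 4) = 24] 6·(inner) — divide through by 6. So div: x + 4 = 4.
Step 3. [x + 4 = 4] 4 comes off first (subtract 4) ⇒ sub: x = 0.

Answer: x ∈ {0}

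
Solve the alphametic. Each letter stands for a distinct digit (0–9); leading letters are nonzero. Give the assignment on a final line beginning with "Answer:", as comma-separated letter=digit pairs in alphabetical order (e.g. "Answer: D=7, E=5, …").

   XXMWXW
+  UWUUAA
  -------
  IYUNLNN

Step 1. [col 1: W + A ≡ N (mod 10)] no forcing yet in column 1 (carry-in 0); W=8 is free and consistent — try it, so W=8.
Step 2. [col 1: W + A ≡ N (mod 10)] no forcing yet in column 1 (carry-in 0); N=0 is free and consistent — try it, so N=0.
Step 3. [col 1: W + A ≡ N (mod 10)] in column 1 we have W+A≡N with carry-in 0; given W=8, N=0 and digits 0,8 already taken and all letters distinct, that pins A to 2 ⇒ A=2.
Step 4. [I] the sum has 7 digits but both addends have 6; that extra leading digit I is the final carry, namely 1 ⇒ I=1.
Step 5. [col 2: X + A ≡ N (mod 10)] in column 2 we have X+A≡N with carry-in 1; given A=2, N=0 and digits 0,1,2,8 already taken and all letters distinct, that pins X to 7, so X=7.
Step 6. [col 3: W + U ≡ L (mod 10)] U=6 is one option consistent with column 3 (W + U ≡ L (mod 10), carry-in 1) — take it. So U=6.
Step 7. [col 3: W + U ≡ L (mod 10)] column 3 reads W+U+carry(1)=L with W=8, U=6; with digits 0,1,2,6,7,8 already taken and all letters distinct, the only value for L is 5 ⇒ L=5.
Step 8. [col 4: M + U ≡ N (mod 10)] in column 4 we have M+U≡N with carry-in 1; given U=6, N=0 and digits 0,1,2,5,6,7,8 already taken and all letters distinct, that pins M to 3. So M=3.
Step 9. [col 6: X + U ≡ Y (mod 10)] column 6 reads X+U+carry(1)=Y with X=7, U=6; with digits 0,1,2,3,5,6,7,8 already taken and all letters distinct, the only value for Y is 4, so Y=4.

Answer: A=2, I=1, L=5, M=3, N=0, U=6, W=8, X=7, Y=4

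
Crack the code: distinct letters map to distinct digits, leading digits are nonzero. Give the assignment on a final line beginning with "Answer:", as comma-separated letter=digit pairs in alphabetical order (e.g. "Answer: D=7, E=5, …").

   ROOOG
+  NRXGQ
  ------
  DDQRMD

Step 1. [col 1: G + Q ≡ D (mod 10)] no forcing yet in column 1 (carry-in 0); G=6 is free and consistent — try it ⇒ G=6.
Step 2. [col 1: G + Q ≡ D (mod 10)] D=1 is one option consistent with column 1 (G + Q ≡ D (mod 10), carry-in 0) — take it ⇒ D=1.
Step 3. [col 1: G + Q ≡ D (mod 10)] from column 1 (G=6, D=1, carry-in 0, digits 1,6 already taken and all letters distinct): Q must equal 5. So Q=5.
Step 4. [col 2: O + G ≡ M (mod 10)] several values work for O in column 2 (O + G ≡ M (mod 10), carry-in 1); try O=7 ⇒ O=7.
Step 5. [col 2: O + G ≡ M (mod 10)] in column 2 we have O+G≡M with carry-in 1; given O=7, G=6 and digits 1,5,6,7 already taken and all letters distinct, that pins M to 4, so M=4.
Step 6. [col 3: O + X ≡ R (mod 10)] several values work for R in column 3 (O + X ≡ R (mod 10), carry-in 1); try R=8 ⇒ R=8.
Step 7. [col 3: O + X ≡ R (mod 10)] column 3 reads O+X+carry(1)=R with O=7, R=8; with digits 1,4,5,6,7,8 already taken and all letters distinct, the only value for X is 0. So X=0.
Step 8. [col 5: R + N ≡ D (mod 10)] in column 5 we have R+N≡D with carry-in 1; given R=8, D=1 and digits 0,1,4,5,6,7,8 already taken and all letters distinct, that pins N to 2 ⇒ N=2.

Answer: D=1, G=6, M=4, N=2, O=7, Q=5, R=8, X=0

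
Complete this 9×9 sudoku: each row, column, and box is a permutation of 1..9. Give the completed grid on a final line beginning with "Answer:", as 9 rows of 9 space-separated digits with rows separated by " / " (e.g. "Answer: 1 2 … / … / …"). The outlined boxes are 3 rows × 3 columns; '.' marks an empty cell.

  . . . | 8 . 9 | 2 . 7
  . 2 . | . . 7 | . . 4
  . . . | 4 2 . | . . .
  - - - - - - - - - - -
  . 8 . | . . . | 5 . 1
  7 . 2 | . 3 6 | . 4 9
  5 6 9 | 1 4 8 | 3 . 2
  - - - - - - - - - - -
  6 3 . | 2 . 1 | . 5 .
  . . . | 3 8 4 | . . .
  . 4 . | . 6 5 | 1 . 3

Step 1. [r4c8∈{6,7}] in row 4, 6 fits only at r4c8, so r4c8=6.
Step 2. [r1c3∈{1,3,4,5,6}] r1c3 is the only open cell in row 1 admitting 6. So r1c3=6.
Step 3. [r7c9∈{8}] nothing but 8 survives at r7c9. So r7c9=8.
Step 4. [r7c3∈{7}] r7c3's peers cover all but 7. So r7c3=7.
Step 5. [r8c7∈{6,7,9}] 7 has one home in col 7: r8c7 ⇒ r8c7=7.
Step 6. [r9c3∈{8}] nothing but 8 survives at r9c3. So r9c3=8.
Step 7. [r1c1∈{1,3,4}] r1c1 is the only open cell in row 1 admitting 4, so r1c1=4.
Step 8. [r3c2∈{1,5,7,9}] row 3 places 7 nowhere but r3c2, so r3c2=7.
Step 9. [r8c2∈{1,5,9}] col 2 places 9 nowhere but r8c2, so r8c2=9.
Step 10. [r1c2∈{1,5}] in col 2, 5 fits only at r1c2. So r1c2=5.
Step 11. [r7c5∈{9}] nothing but 9 survives at r7c5 ⇒ r7c5=9.
Step 12. [r1c8∈{1,3}] r1c8 is the only open cell in row 1 admitting 3. So r1c8=3.
Step 13. [r4c1∈{3}] only 3 remains possible at r4c1. So r4c1=3.
Step 14. [r9c8∈{2,9}] 9 has one home in row 9: r9c8. So r9c8=9.
Step 15. [r2c3∈{1,3}] r2c3 is the only open cell in row 2 admitting 3 ⇒ r2c3=3.
Step 16. [r3c3∈{1}] r3c3's peers cover all but 1, so r3c3=1.
Step 17. [r3c8∈{8}] only 8 remains possible at r3c8, so r3c8=8.
Step 18. [r3c1∈{9}] nothing but 9 survives at r3c1 ⇒ r3c1=9.
Step 19. [r3c7∈{6}] r3c7's peers cover all but 6 ⇒ r3c7=6.
Step 20. [r2c5∈{1,5}] across col 5, 5 lands solely at r2c5. So r2c5=5.
Step 21. [r4c5∈{7}] r4c5's peers cover all but 7, so r4c5=7.
Step 22. [r9c1∈{2}] only 2 remains possible at r9c1, so r9c1=2.
Step 23. [r5c2∈{1}] r5c2 is down to just 1 ⇒ r5c2=1.
Step 24. [r4c4∈{9}] r4c4 is down to just 9, so r4c4=9.
Step 25. [r7c7∈{4}] r7c7 has the single candidate 4. So r7c7=4.
Step 26. [r2c8∈{1}] nothing but 1 survives at r2c8 ⇒ r2c8=1.
Step 27. [r3c9∈{5}] r3c9 has the single candidate 5 ⇒ r3c9=5.
Step 28. [r8c9∈{6}] nothing but 6 survives at r8c9 ⇒ r8c9=6.
Step 29. [r4c3∈{4}] only 4 remains possible at r4c3 ⇒ r4c3=4.
Step 30. [r2c1∈{8}] nothing but 8 survives at r2c1 ⇒ r2c1=8.
Step 31. [r9c4∈{7}] nothing but 7 survives at r9c4 ⇒ r9c4=7.
Step 32. [r5c4∈{5}] r5c4 has the single candidate 5, so r5c4=5.
Step 33. [r8c1∈{1}] only 1 remains possible at r8c1, so r8c1=1.
Step 34. [r5c7∈{8}] r5c7 has the single candidate 8, so r5c7=8.
Step 35. [r4c6∈{2}] r4c6's peers cover all but 2, so r4c6=2.
Step 36. [r8c3∈{5}] only 5 remains possible at r8c3, so r8c3=5.
Step 37. [r6c8∈{7}] nothing but 7 survives at r6c8, so r6c8=7.
Step 38. [r8c8∈{2}] nothing but 2 survives at r8c8, so r8c8=2.
Step 39. [r3c6∈{3}] nothing but 3 survives at r3c6, so r3c6=3.
Step 40. [r1c5∈{1}] r1c5 has the single candidate 1 ⇒ r1c5=1.
Step 41. [r2c7∈{9}] r2c7 has the single candidate 9 ⇒ r2c7=9.
Step 42. [r2c4∈{6}] r2c4 has the single candidate 6, so r2c4=6.

Answer: 4 5 6 8 1 9 2 3 7 / 8 2 3 6 5 7 9 1 4 / 9 7 1 4 2 3 6 8 5 / 3 8 4 9 7 2 5 6 1 / 7 1 2 5 3 6 8 4 9 / 5 6 9 1 4 8 3 7 2 / 6 3 7 2 9 1 4 5 8 / 1 9 5 3 8 4 7 2 6 / 2 4 8 7 6 5 1 9 3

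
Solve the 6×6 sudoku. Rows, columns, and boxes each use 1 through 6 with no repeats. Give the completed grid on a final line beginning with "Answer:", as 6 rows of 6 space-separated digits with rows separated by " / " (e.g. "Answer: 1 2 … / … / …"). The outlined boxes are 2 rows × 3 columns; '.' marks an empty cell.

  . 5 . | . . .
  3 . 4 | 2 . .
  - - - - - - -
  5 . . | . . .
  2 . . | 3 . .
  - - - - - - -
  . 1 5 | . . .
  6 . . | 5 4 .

Step 1. [r6c6∈{1,2,3}] r6c6 is the only open cell in row 6 admitting 1. So r6c6=1.
Step 2. [r2c5∈{1,5,6}] across row 2, 1 lands solely at r2c5 ⇒ r2c5=1.
Step 3. [r2c2∈{6}] only 6 remains possible at r2c2, so r2c2=6.
Step 4. [r5c4∈{6}] r5c4 has the single candidate 6, so r5c4=6.
Step 5. [r4c3∈{1,6}] 1 has one home in row 4: r4c3. So r4c3=1.
Step 6. [r3c3∈{3,6}] 6 has one home in col 3: r3c3. So r3c3=6.
Step 7. [r6c2∈{2,3}] r6c2 is the only open cell in col 2 admitting 2. So r6c2=2.
Step 8. [r4c2∈{4}] only 4 remains possible at r4c2 ⇒ r4c2=4.
Step 9. [r1c4∈{4}] nothing but 4 survives at r1c4, so r1c4=4.
Step 10. [r3c5∈{2}] r3c5's peers cover all but 2 ⇒ r3c5=2.
Step 11. [r4c5∈{5,6}] r4c5 is the only open cell in col 5 admitting 5, so r4c5=5.
Step 12. [r1c5∈{3,6}] in col 5, 6 fits only at r1c5 ⇒ r1c5=6.
Step 13. [r5c5∈{3}] nothing but 3 survives at r5c5, so r5c5=3.
Step 14. [r3c4∈{1}] r3c4 is down to just 1, so r3c4=1.
Step 15. [r3c2∈{3}] r3c2's peers cover all but 3 ⇒ r3c2=3.
Step 16. [r5c1∈{4}] r5c1 has the single candidate 4, so r5c1=4.
Step 17. [r2c6∈{5}] r2c6 has the single candidate 5. So r2c6=5.
Step 18. [r6c3∈{3}] nothing but 3 survives at r6c3, so r6c3=3.
Step 19. [r1c3∈{2}] r1c3 is down to just 2 ⇒ r1c3=2.
Step 20. [r5c6∈{2}] only 2 remains possible at r5c6 ⇒ r5c6=2.
Step 21. [r1c6∈{3}] r1c6 is down to just 3 ⇒ r1c6=3.
Step 22. [r4c6∈{6}] r4c6 has the single candidate 6. So r4c6=6.
Step 23. [r3c6∈{4}] r3c6 has the single candidate 4. So r3c6=4.
Step 24. [r1c1∈{1}] r1c1 is down to just 1, so r1c1=1.

Answer: 1 5 2 4 6 3 / 3 6 4 2 1 5 / 5 3 6 1 2 4 / 2 4 1 3 5 6 / 4 1 5 6 3 2 / 6 2 3 5 4 1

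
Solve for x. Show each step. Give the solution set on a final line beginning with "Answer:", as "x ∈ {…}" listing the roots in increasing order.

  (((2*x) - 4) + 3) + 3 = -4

Step 1. [(((2*x) - 4) + 3) + 3 = -4] subtract 3: x sits inside (… + 3) ⇒ sub: ((2*x) - 4) + 3 = -7.
Step 2. [((2*x) - 4) + 3 = -7] +3 is outermost — subtract 3 both sides ⇒ sub: (2*x) - 4 = -10.
Step 3. [(2*x) - 4 = -10] common factor 2 (LHS and -10) — divide through, so factor: x - 2 = -5.
Step 4. [x - 2 = -5] -2 is outermost — add 2 both sides, so sub: x = -3.

Answer: x ∈ {-3}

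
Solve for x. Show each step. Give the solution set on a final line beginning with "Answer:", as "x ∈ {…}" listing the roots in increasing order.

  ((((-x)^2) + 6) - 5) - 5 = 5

Step 1. [((((-x)^2) + 6) - 5) - 5 = 5] -5 is outermost — add 5 both sides ⇒ sub: (((-x)^2) + 6) - 5 = 10.
Step 2. [(((-x)^2) + 6) - 5 = 10] peel the -5: add 5 from each side. So sub: ((-x)^2) + 6 = 15.
Step 3. [((-x)^2) + 6 = 15] subtract 6: x sits inside (… + 6) ⇒ sub: (-x)^2 = 9.
Step 4. [(-x)^2 = 9] LHS squared, RHS 9 ≥ 0: apply √ (±). So sqrt: -x = 3 or -3.
Step 5. [-x = 3 or -3] flip signs both sides, so neg: x = -3 or 3.

Answer: x ∈ {-3, 3}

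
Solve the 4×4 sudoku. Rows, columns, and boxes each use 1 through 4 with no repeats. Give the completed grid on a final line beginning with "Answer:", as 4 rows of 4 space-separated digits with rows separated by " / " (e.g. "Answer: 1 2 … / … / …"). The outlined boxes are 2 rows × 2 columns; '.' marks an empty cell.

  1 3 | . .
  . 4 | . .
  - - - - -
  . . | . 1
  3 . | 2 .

Step 1. [r3c3∈{3,4}] row 3 places 3 nowhere but r3c3, so r3c3=3.
Step 2. [r1c4∈{2,4}] 2 has one home in row 1: r1c4 ⇒ r1c4=2.
Step 3. [r2c1∈{2}] nothing but 2 survives at r2c1. So r2c1=2.
Step 4. [r2c3∈{1}] r2c3's peers cover all but 1. So r2c3=1.
Step 5. [r4c2∈{1}] r4c2 is down to just 1. So r4c2=1.
Step 6. [r4c4∈{4}] r4c4's peers cover all but 4, so r4c4=4.
Step 7. [r1c3∈{4}] r1c3 is down to just 4 ⇒ r1c3=4.
Step 8. [r2c4∈{3}] r2c4 is down to just 3, so r2c4=3.
Step 9. [r3c2∈{2}] r3c2 is down to just 2, so r3c2=2.
Step 10. [r3c1∈{4}] r3c1 has the single candidate 4, so r3c1=4.

Answer: 1 3 4 2 / 2 4 1 3 / 4 2 3 1 / 3 1 2 4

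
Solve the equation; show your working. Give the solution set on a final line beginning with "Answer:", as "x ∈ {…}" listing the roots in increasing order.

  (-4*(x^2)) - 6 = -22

Step 1. [(-4*(x^2)) - 6 = -22] peel the -6: add 6 from each side ⇒ sub: -4*(x^2) = -16.
Step 2. [-4*(x^2) = -16] -4 out front; divide by -4. So div: x^2 = 4.
Step 3. [x^2 = 4] √ both sides: 4 ≥ 0 gives two branches ⇒ sqrt: x = 2 or -2.

Answer: x ∈ {-2, 2}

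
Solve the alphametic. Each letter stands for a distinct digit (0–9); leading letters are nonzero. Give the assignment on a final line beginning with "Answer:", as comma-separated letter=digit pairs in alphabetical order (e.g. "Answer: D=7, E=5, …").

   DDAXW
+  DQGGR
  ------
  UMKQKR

Step 1. [U] the sum has 6 digits but both addends have 5; that extra leading digit U is the final carry, namely 1, so U=1.
Step 2. [col 1: W + R ≡ R (mod 10)] column 1 reads W+R+carry(0)=R with nothing yet; with digits 1 already taken and all letters distinct, the only value for W is 0. So W=0.
Step 3. [col 1: W + R ≡ R (mod 10)] no forcing yet in column 1 (carry-in 0); R=7 is free and consistent — try it ⇒ R=7.
Step 4. [col 2: X + G ≡ K (mod 10)] several values work for K in column 2 (X + G ≡ K (mod 10), carry-in 0); try K=4 ⇒ K=4.
Step 5. [col 2: X + G ≡ K (mod 10)] no forcing yet in column 2 (carry-in 0); G=5 is free and consistent — try it ⇒ G=5.
Step 6. [col 2: X + G ≡ K (mod 10)] column 2: given G=5, K=4, carry-in 0, and digits 0,1,4,5,7 already taken and all letters distinct, X+G≡K (mod 10) forces X=9. So X=9.
Step 7. [col 3: A + G ≡ Q (mod 10)] several values work for A in column 3 (A + G ≡ Q (mod 10), carry-in 1); try A=2, so A=2.
Step 8. [col 3: A + G ≡ Q (mod 10)] in column 3 we have A+G≡Q with carry-in 1; given A=2, G=5 and digits 0,1,2,4,5,7,9 already taken and all letters distinct, that pins Q to 8. So Q=8.
Step 9. [col 4: D + Q ≡ K (mod 10)] column 4: given Q=8, K=4, carry-in 0, and digits 0,1,2,4,5,7,8,9 already taken and all letters distinct, D+Q≡K (mod 10) forces D=6 ⇒ D=6.
Step 10. [col 5: D + D ≡ M (mod 10)] in column 5 we have D+D≡M with carry-in 1; given D=6 and digits 0,1,2,4,5,6,7,8,9 already taken and all letters distinct, that pins M to 3 ⇒ M=3.

Answer: A=2, D=6, G=5, K=4, M=3, Q=8, R=7, U=1, W=0, X=9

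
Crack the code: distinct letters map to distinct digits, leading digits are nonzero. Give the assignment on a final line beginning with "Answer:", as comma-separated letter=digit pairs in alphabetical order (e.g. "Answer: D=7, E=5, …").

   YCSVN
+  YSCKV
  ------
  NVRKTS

Step 1. [col 1: N + V ≡ S (mod 10)] V=2 is one option consistent with column 1 (N + V ≡ S (mod 10), carry-in 0) — take it, so V=2.
Step 2. [col 1: N + V ≡ S (mod 10)] column 1 (N + V ≡ S (mod 10), carry-in 0) doesn't pin S yet; pick S=3 and continue, so S=3.
Step 3. [col 1: N + V ≡ S (mod 10)] column 1: given V=2, S=3, carry-in 0, and digits 2,3 already taken and all letters distinct, N+V≡S (mod 10) forces N=1. So N=1.
Step 4. [col 2: V + K ≡ T (mod 10)] column 2 (V + K ≡ T (mod 10), carry-in 0) doesn't pin T yet; pick T=0 and continue ⇒ T=0.
Step 5. [col 2: V + K ≡ T (mod 10)] column 2: given V=2, T=0, carry-in 0, and digits 0,1,2,3 already taken and all letters distinct, V+K≡T (mod 10) forces K=8. So K=8.
Step 6. [col 3: S + C ≡ K (mod 10)] from column 3 (S=3, K=8, carry-in 1, digits 0,1,2,3,8 already taken and all letters distinct): C must equal 4, so C=4.
Step 7. [col 4: C + S ≡ R (mod 10)] column 4: given C=4, S=3, carry-in 0, and digits 0,1,2,3,4,8 already taken and all letters distinct, C+S≡R (mod 10) forces R=7. So R=7.
Step 8. [col 5: Y + Y ≡ V (mod 10)] column 5 reads Y+Y+carry(0)=V with V=2; with digits 0,1,2,3,4,7,8 already taken and all letters distinct, the only value for Y is 6 ⇒ Y=6.

Answer: C=4, K=8, N=1, R=7, S=3, T=0, V=2, Y=6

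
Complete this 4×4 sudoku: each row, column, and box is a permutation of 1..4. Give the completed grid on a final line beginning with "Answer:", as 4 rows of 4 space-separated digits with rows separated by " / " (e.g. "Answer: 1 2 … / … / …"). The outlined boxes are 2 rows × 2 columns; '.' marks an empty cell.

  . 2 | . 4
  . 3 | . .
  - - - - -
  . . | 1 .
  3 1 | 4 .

Step 1. [r2c4∈{1,2}] in col 4, 1 fits only at r2c4. So r2c4=1.
Step 2. [r3c1∈{2,4}] across col 1, 2 lands solely at r3c1. So r3c1=2.
Step 3. [r3c4∈{3}] nothing but 3 survives at r3c4. So r3c4=3.
Step 4. [r1c3∈{3}] only 3 remains possible at r1c3 ⇒ r1c3=3.
Step 5. [r1c1∈{1}] r1c1 has the single candidate 1, so r1c1=1.
Step 6. [r3c2∈{4}] only 4 remains possible at r3c2. So r3c2=4.
Step 7. [r2c3∈{2}] only 2 remains possible at r2c3 ⇒ r2c3=2.
Step 8. [r2c1∈{4}] nothing but 4 survives at r2c1 ⇒ r2c1=4.
Step 9. [r4c4∈{2}] only 2 remains possible at r4c4. So r4c4=2.

Answer: 1 2 3 4 / 4 3 2 1 / 2 4 1 3 / 3 1 4 2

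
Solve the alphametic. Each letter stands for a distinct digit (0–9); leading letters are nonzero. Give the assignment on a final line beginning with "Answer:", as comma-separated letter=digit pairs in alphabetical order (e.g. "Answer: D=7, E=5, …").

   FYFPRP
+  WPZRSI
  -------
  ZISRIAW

Step 1. [col 1: P + I ≡ W (mod 10)] column 1 (P + I ≡ W (mod 10), carry-in 0) doesn't pin I yet; pick I=2 and continue, so I=2.
Step 2. [col 1: P + I ≡ W (mod 10)] column 1 (P + I ≡ W (mod 10), carry-in 0) doesn't pin W yet; pick W=6 and continue, so W=6.
Step 3. [col 1: P + I ≡ W (mod 10)] in column 1 we have P+I≡W with carry-in 0; given I=2, W=6 and digits 2,6 already taken and all letters distinct, that pins P to 4, so P=4.
Step 4. [Z] Z is the leading digit of a 7-digit sum of two 6-digit numbers; the final carry is exactly 1 ⇒ Z=1.
Step 5. [col 2: R + S ≡ A (mod 10)] A=0 is one option consistent with column 2 (R + S ≡ A (mod 10), carry-in 0) — take it. So A=0.
Step 6. [col 2: R + S ≡ A (mod 10)] several values work for S in column 2 (R + S ≡ A (mod 10), carry-in 0); try S=3. So S=3.
Step 7. [col 2: R + S ≡ A (mod 10)] column 2 reads R+S+carry(0)=A with S=3, A=0; with digits 0,1,2,3,4,6 already taken and all letters distinct, the only value for R is 7 ⇒ R=7.
Step 8. [col 4: F + Z ≡ R (mod 10)] column 4 reads F+Z+carry(1)=R with Z=1, R=7; with digits 0,1,2,3,4,6,7 already taken and all letters distinct, the only value for F is 5. So F=5.
Step 9. [col 5: Y + P ≡ S (mod 10)] column 5: given P=4, S=3, carry-in 0, and digits 0,1,2,3,4,5,6,7 already taken and all letters distinct, Y+P≡S (mod 10) forces Y=9, so Y=9.

Answer: A=0, F=5, I=2, P=4, R=7, S=3, W=6, Y=9, Z=1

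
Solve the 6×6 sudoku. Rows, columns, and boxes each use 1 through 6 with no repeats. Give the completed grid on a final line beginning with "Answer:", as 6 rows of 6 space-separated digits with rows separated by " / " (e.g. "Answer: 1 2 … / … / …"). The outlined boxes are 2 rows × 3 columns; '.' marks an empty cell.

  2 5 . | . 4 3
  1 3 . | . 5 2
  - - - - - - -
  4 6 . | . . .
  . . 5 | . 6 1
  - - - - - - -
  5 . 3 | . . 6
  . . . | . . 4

Step 1. [r6c4∈{1,2,3,5}] 5 has one home in row 6: r6c4, so r6c4=5.
Step 2. [r4c2∈{2}] r4c2's peers cover all but 2 ⇒ r4c2=2.
Step 3. [r6c5∈{1,2,3}] in row 6, 3 fits only at r6c5. So r6c5=3.
Step 4. [r5c5∈{1,2}] 1 has one home in col 5: r5c5. So r5c5=1.
Step 5. [r1c3∈{6}] r1c3 is down to just 6. So r1c3=6.
Step 6. [r3c4∈{2,3}] r3c4 is the only open cell in row 3 admitting 3. So r3c4=3.
Step 7. [r3c3∈{1}] nothing but 1 survives at r3c3 ⇒ r3c3=1.
Step 8. [r3c5∈{2}] r3c5's peers cover all but 2, so r3c5=2.
Step 9. [r4c1∈{3}] r4c1's peers cover all but 3, so r4c1=3.
Step 10. [r6c2∈{1}] nothing but 1 survives at r6c2 ⇒ r6c2=1.
Step 11. [r1c4∈{1}] nothing but 1 survives at r1c4, so r1c4=1.
Step 12. [r4c4∈{4}] only 4 remains possible at r4c4. So r4c4=4.
Step 13. [r2c4∈{6}] r2c4 has the single candidate 6, so r2c4=6.
Step 14. [r2c3∈{4}] r2c3's peers cover all but 4, so r2c3=4.
Step 15. [r6c1∈{6}] nothing but 6 survives at r6c1 ⇒ r6c1=6.
Step 16. [r5c4∈{2}] r5c4's peers cover all but 2, so r5c4=2.
Step 17. [r3c6∈{5}] only 5 remains possible at r3c6. So r3c6=5.
Step 18. [r5c2∈{4}] r5c2 is down to just 4. So r5c2=4.
Step 19. [r6c3∈{2}] r6c3's peers cover all but 2, so r6c3=2.

Answer: 2 5 6 1 4 3 / 1 3 4 6 5 2 / 4 6 1 3 2 5 / 3 2 5 4 6 1 / 5 4 3 2 1 6 / 6 1 2 5 3 4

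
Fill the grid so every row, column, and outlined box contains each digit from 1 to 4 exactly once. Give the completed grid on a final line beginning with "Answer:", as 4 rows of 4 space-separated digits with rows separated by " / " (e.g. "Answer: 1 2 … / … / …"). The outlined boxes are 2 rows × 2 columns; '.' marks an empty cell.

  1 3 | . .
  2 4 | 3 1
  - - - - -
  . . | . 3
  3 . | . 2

Step 1. [r4c3∈{1,4}] 4 has one home in row 4: r4c3 ⇒ r4c3=4.
Step 2. [r3c2∈{1,2}] across row 3, 2 lands solely at r3c2 ⇒ r3c2=2.
Step 3. [r3c3∈{1}] r3c3 is down to just 1 ⇒ r3c3=1.
Step 4. [r1c3∈{2}] r1c3 has the single candidate 2 ⇒ r1c3=2.
Step 5. [r3c1∈{4}] r3c1 has the single candidate 4, so r3c1=4.
Step 6. [r1c4∈{4}] r1c4 has the single candidate 4, so r1c4=4.
Step 7. [r4c2∈{1}] r4c2's peers cover all but 1 ⇒ r4c2=1.

Answer: 1 3 2 4 / 2 4 3 1 / 4 2 1 3 / 3 1 4 2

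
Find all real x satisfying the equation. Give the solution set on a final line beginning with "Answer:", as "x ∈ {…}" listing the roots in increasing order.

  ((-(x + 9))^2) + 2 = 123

Step 1. [((-(x + 9))^2) + 2 = 123] 2 comes off first (subtract 2), so sub: (-(x + 9))^2 = 121.
Step 2. [(-(x + 9))^2 = 121] 121 ≥ 0, LHS is (·)² — take ±√ ⇒ sqrt: -(x + 9) = 11 or -11.
Step 3. [-(x + 9) = 11 or -11] flip signs both sides ⇒ neg: x + 9 = -11 or 11.
Step 4. [x + 9 = -11 or 11] 9 comes off first (subtract 9). So sub: x = -20 or 2.

Answer: x ∈ {-20, 2}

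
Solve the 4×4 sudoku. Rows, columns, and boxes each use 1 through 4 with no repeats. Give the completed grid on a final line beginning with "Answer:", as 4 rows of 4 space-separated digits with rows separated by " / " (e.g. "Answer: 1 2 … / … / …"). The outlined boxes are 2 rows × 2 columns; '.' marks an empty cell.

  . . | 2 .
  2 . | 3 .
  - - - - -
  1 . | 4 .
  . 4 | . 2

Step 1. [r4c1∈{3}] r4c1 has the single candidate 3, so r4c1=3.
Step 2. [r2c4∈{1,4}] row 2 places 4 nowhere but r2c4, so r2c4=4.
Step 3. [r1c4∈{1}] only 1 remains possible at r1c4, so r1c4=1.
Step 4. [r4c3∈{1}] r4c3 is down to just 1. So r4c3=1.
Step 5. [r3c4∈{3}] r3c4's peers cover all but 3, so r3c4=3.
Step 6. [r3c2∈{2}] r3c2 is down to just 2. So r3c2=2.
Step 7. [r2c2∈{1}] only 1 remains possible at r2c2, so r2c2=1.
Step 8. [r1c1∈{4}] r1c1 has the single candidate 4. So r1c1=4.
Step 9. [r1c2∈{3}] r1c2 has the single candidate 3, so r1c2=3.

Answer: 4 3 2 1 / 2 1 3 4 / 1 2 4 3 / 3 4 1 2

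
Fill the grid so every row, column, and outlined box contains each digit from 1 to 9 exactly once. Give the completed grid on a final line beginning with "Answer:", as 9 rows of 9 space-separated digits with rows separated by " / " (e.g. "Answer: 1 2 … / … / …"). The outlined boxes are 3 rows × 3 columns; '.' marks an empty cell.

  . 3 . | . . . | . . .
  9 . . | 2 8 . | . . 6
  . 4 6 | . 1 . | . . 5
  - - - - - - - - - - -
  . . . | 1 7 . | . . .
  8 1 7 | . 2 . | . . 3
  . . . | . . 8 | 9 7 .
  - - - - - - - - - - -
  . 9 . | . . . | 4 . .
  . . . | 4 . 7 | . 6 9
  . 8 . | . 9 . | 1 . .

Step 1. [r8c7∈{2,3,5,8}] in row 8, 8 fits only at r8c7, so r8c7=8.
Step 2. [r3c8∈{2,3,8,9}] in row 3, 8 fits only at r3c8, so r3c8=8.
Step 3. [r7c6∈{1,2,3,5,6}] 1 has one home in col 6: r7c6, so r7c6=1.
Step 4. [r9c6∈{2,3,5,6}] r9c6 is the only open cell in col 6 admitting 2. So r9c6=2.
Step 5. [r1c8∈{1,2,4,9}] r1c8 is the only open cell in col 8 admitting 9, so r1c8=9.
Step 6. [r4c3∈{2,3,4,5,9}] 9 has one home in col 3: r4c3 ⇒ r4c3=9.
Step 7. [r2c8∈{1,3,4}] across col 8, 1 lands solely at r2c8. So r2c8=1.
Step 8. [r2c3∈{5}] r2c3 has the single candidate 5 ⇒ r2c3=5.
Step 9. [r1c9∈{2,4,7}] r1c9 is the only open cell in box 3 admitting 4 ⇒ r1c9=4.
Step 10. [r6c5∈{3,4,5,6}] across col 5, 4 lands solely at r6c5. So r6c5=4.
Step 11. [r4c1∈{2,3,4,5,6}] 4 has one home in box 4: r4c1 ⇒ r4c1=4.
Step 12. [r4c6∈{3,5,6}] row 4 places 3 nowhere but r4c6. So r4c6=3.
Step 13. [r3c4∈{3,7,9}] r3c4 is the only open cell in box 2 admitting 3. So r3c4=3.
Step 14. [r1c4∈{5,6,7}] r1c4 is the only open cell in col 4 admitting 7, so r1c4=7.
Step 15. [r1c7∈{2}] r1c7's peers cover all but 2. So r1c7=2.
Step 16. [r3c1∈{2,7}] in row 3, 2 fits only at r3c1. So r3c1=2.
Step 17. [r5c4∈{5,6,9}] across col 4, 9 lands solely at r5c4, so r5c4=9.
Step 18. [r9c9∈{7}] r9c9 has the single candidate 7, so r9c9=7.
Step 19. [r7c9∈{2}] r7c9 has the single candidate 2. So r7c9=2.
Step 20. [r7c3∈{3}] r7c3 has the single candidate 3, so r7c3=3.
Step 21. [r7c8∈{5}] nothing but 5 survives at r7c8. So r7c8=5.
Step 22. [r7c5∈{6}] r7c5 has the single candidate 6 ⇒ r7c5=6.
Step 23. [r6c4∈{5,6}] col 4 places 6 nowhere but r6c4, so r6c4=6.
Step 24. [r4c2∈{2,5,6}] r4c2 is the only open cell in col 2 admitting 6. So r4c2=6.
Step 25. [r6c3∈{2}] only 2 remains possible at r6c3. So r6c3=2.
Step 26. [r9c4∈{5}] only 5 remains possible at r9c4 ⇒ r9c4=5.
Step 27. [r8c3∈{1}] r8c3 is down to just 1 ⇒ r8c3=1.
Step 28. [r8c1∈{5}] r8c1's peers cover all but 5. So r8c1=5.
Step 29. [r5c6∈{5}] r5c6 is down to just 5. So r5c6=5.
Step 30. [r2c7∈{3,7}] 3 has one home in row 2: r2c7. So r2c7=3.
Step 31. [r5c7∈{6}] nothing but 6 survives at r5c7. So r5c7=6.
Step 32. [r4c9∈{8}] only 8 remains possible at r4c9 ⇒ r4c9=8.
Step 33. [r6c1∈{3}] nothing but 3 survives at r6c1 ⇒ r6c1=3.
Step 34. [r6c9∈{1}] r6c9 has the single candidate 1 ⇒ r6c9=1.
Step 35. [r9c8∈{3}] only 3 remains possible at r9c8 ⇒ r9c8=3.
Step 36. [r5c8∈{4}] only 4 remains possible at r5c8, so r5c8=4.
Step 37. [r7c4∈{8}] r7c4 has the single candidate 8 ⇒ r7c4=8.
Step 38. [r1c3∈{8}] nothing but 8 survives at r1c3. So r1c3=8.
Step 39. [r6c2∈{5}] r6c2 has the single candidate 5. So r6c2=5.
Step 40. [r3c7∈{7}] r3c7's peers cover all but 7 ⇒ r3c7=7.
Step 41. [r1c1∈{1}] r1c1's peers cover all but 1. So r1c1=1.
Step 42. [r9c3∈{4}] r9c3 is down to just 4, so r9c3=4.
Step 43. [r1c6∈{6}] nothing but 6 survives at r1c6 ⇒ r1c6=6.
Step 44. [r4c8∈{2}] only 2 remains possible at r4c8. So r4c8=2.
Step 45. [r1c5∈{5}] r1c5 has the single candidate 5. So r1c5=5.
Step 46. [r4c7∈{5}] r4c7 is down to just 5. So r4c7=5.
Step 47. [r8c5∈{3}] only 3 remains possible at r8c5, so r8c5=3.
Step 48. [r2c6∈{4}] only 4 remains possible at r2c6. So r2c6=4.
Step 49. [r3c6∈{9}] only 9 remains possible at r3c6, so r3c6=9.
Step 50. [r8c2∈{2}] nothing but 2 survives at r8c2, so r8c2=2.
Step 51. [r7c1∈{7}] r7c1's peers cover all but 7. So r7c1=7.
Step 52. [r2c2∈{7}] only 7 remains possible at r2c2 ⇒ r2c2=7.
Step 53. [r9c1∈{6}] nothing but 6 survives at r9c1 ⇒ r9c1=6.

Answer: 1 3 8 7 5 6 2 9 4 / 9 7 5 2 8 4 3 1 6 / 2 4 6 3 1 9 7 8 5 / 4 6 9 1 7 3 5 2 8 / 8 1 7 9 2 5 6 4 3 / 3 5 2 6 4 8 9 7 1 / 7 9 3 8 6 1 4 5 2 / 5 2 1 4 3 7 8 6 9 / 6 8 4 5 9 2 1 3 7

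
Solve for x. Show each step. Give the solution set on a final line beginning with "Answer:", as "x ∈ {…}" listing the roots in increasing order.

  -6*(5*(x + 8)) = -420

Step 1. [-6*(5*(x + 8)) = -420] LHS = -6·(…); ÷-6 both sides ⇒ div: 5*(x + 8) = 70.
Step 2. [5*(x + 8) = 70] divide by the outer 5, so div: x + 8 = 14.
Step 3. [x + 8 = 14] subtract 8: x sits inside (… + 8). So sub: x = 6.

Answer: x ∈ {6}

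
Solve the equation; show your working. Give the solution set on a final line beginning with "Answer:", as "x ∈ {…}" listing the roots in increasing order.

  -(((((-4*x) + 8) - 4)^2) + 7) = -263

Step 1. [-(((((-4*x) + 8) - 4)^2) + 7) = -263] leading − — multiply by −1 ⇒ neg: ((((-4*x) + 8) - 4)^2) + 7 = 263.
Step 2. [((((-4*x) + 8) - 4)^2) + 7 = 263] +7 is outermost — subtract 7 both sides ⇒ sub: (((-4*x) + 8) - 4)^2 = 256.
Step 3. [(((-4*x) + 8) - 4)^2 = 256] 256 ≥ 0, LHS is (·)² — take ±√ ⇒ sqrt: ((-4*x) + 8) - 4 = 16 or -16.
Step 4. [((-4*x) + 8) - 4 = 16 or -16] the outer -4 inverts by adding 4. So sub: (-4*x) + 8 = 20 or -12.
Step 5. [(-4*x) + 8 = 20 or -12] -4 divides every term; factor it out. So factor: x - 2 = -5 or 3.
Step 6. [x - 2 = -5 or 3] peel the -2: add 2 from each side. So sub: x = -3 or 5.

Answer: x ∈ {-3, 5}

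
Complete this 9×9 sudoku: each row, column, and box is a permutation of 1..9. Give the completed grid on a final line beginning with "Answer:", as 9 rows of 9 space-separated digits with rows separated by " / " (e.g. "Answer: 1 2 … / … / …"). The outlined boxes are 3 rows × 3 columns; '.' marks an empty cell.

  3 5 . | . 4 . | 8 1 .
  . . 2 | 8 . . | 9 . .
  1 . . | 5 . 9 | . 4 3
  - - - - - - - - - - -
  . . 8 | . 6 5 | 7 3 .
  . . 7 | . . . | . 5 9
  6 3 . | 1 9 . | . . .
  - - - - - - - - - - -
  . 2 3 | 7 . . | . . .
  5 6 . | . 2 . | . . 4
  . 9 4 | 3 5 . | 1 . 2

Step 1. [r1c4∈{2,6}] r1c4 is the only open cell in col 4 admitting 6 ⇒ r1c4=6.
Step 2. [r7c6∈{1,4,6,8}] 4 has one home in row 7: r7c6. So r7c6=4.
Step 3. [r6c6∈{2,7,8}] row 6 places 7 nowhere but r6c6, so r6c6=7.
Step 4. [r7c1∈{8}] r7c1 is down to just 8, so r7c1=8.
Step 5. [r5c7∈{2,4,6}] r5c7 is the only open cell in row 5 admitting 6, so r5c7=6.
Step 6. [r8c8∈{7,8,9}] row 8 places 7 nowhere but r8c8. So r8c8=7.
Step 7. [r8c6∈{1,8}] 8 has one home in row 8: r8c6, so r8c6=8.
Step 8. [r2c9∈{5,6,7}] in row 2, 5 fits only at r2c9 ⇒ r2c9=5.
Step 9. [r7c9∈{6}] nothing but 6 survives at r7c9, so r7c9=6.
Step 10. [r5c2∈{1,4}] in row 5, 1 fits only at r5c2 ⇒ r5c2=1.
Step 11. [r4c2∈{4}] nothing but 4 survives at r4c2, so r4c2=4.
Step 12. [r5c1∈{2}] only 2 remains possible at r5c1 ⇒ r5c1=2.
Step 13. [r2c2∈{7}] only 7 remains possible at r2c2. So r2c2=7.
Step 14. [r2c6∈{1,3}] across col 6, 1 lands solely at r2c6, so r2c6=1.
Step 15. [r6c8∈{2,8}] 2 has one home in col 8: r6c8 ⇒ r6c8=2.
Step 16. [r2c5∈{3}] r2c5's peers cover all but 3, so r2c5=3.
Step 17. [r8c4∈{9}] r8c4 has the single candidate 9, so r8c4=9.
Step 18. [r6c7∈{4}] only 4 remains possible at r6c7 ⇒ r6c7=4.
Step 19. [r9c8∈{8}] r9c8 has the single candidate 8. So r9c8=8.
Step 20. [r3c3∈{6}] r3c3 is down to just 6, so r3c3=6.
Step 21. [r1c9∈{7}] r1c9 has the single candidate 7. So r1c9=7.
Step 22. [r6c9∈{8}] r6c9's peers cover all but 8, so r6c9=8.
Step 23. [r8c3∈{1}] nothing but 1 survives at r8c3, so r8c3=1.
Step 24. [r7c8∈{9}] r7c8's peers cover all but 9. So r7c8=9.
Step 25. [r3c5∈{7}] r3c5 is down to just 7, so r3c5=7.
Step 26. [r4c4∈{2}] r4c4's peers cover all but 2 ⇒ r4c4=2.
Step 27. [r4c1∈{9}] nothing but 9 survives at r4c1 ⇒ r4c1=9.
Step 28. [r2c8∈{6}] nothing but 6 survives at r2c8. So r2c8=6.
Step 29. [r9c6∈{6}] nothing but 6 survives at r9c6. So r9c6=6.
Step 30. [r2c1∈{4}] r2c1's peers cover all but 4 ⇒ r2c1=4.
Step 31. [r7c5∈{1}] only 1 remains possible at r7c5 ⇒ r7c5=1.
Step 32. [r5c5∈{8}] r5c5's peers cover all but 8 ⇒ r5c5=8.
Step 33. [r4c9∈{1}] r4c9 has the single candidate 1, so r4c9=1.
Step 34. [r1c6∈{2}] r1c6 has the single candidate 2. So r1c6=2.
Step 35. [r3c7∈{2}] r3c7 has the single candidate 2, so r3c7=2.
Step 36. [r9c1∈{7}] r9c1 has the single candidate 7, so r9c1=7.
Step 37. [r5c6∈{3}] r5c6 is down to just 3 ⇒ r5c6=3.
Step 38. [r8c7∈{3}] r8c7 has the single candidate 3, so r8c7=3.
Step 39. [r7c7∈{5}] r7c7 is down to just 5 ⇒ r7c7=5.
Step 40. [r6c3∈{5}] nothing but 5 survives at r6c3, so r6c3=5.
Step 41. [r3c2∈{8}] r3c2 has the single candidate 8. So r3c2=8.
Step 42. [r1c3∈{9}] only 9 remains possible at r1c3. So r1c3=9.
Step 43. [r5c4∈{4}] nothing but 4 survives at r5c4. So r5c4=4.

Answer: 3 5 9 6 4 2 8 1 7 / 4 7 2 8 3 1 9 6 5 / 1 8 6 5 7 9 2 4 3 / 9 4 8 2 6 5 7 3 1 / 2 1 7 4 8 3 6 5 9 / 6 3 5 1 9 7 4 2 8 / 8 2 3 7 1 4 5 9 6 / 5 6 1 9 2 8 3 7 4 / 7 9 4 3 5 6 1 8 2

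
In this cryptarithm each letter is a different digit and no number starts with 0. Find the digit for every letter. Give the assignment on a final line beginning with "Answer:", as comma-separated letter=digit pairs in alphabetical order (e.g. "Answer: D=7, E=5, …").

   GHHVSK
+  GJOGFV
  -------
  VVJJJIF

Step 1. [col 1: K + V ≡ F (mod 10)] several values work for K in column 1 (K + V ≡ F (mod 10), carry-in 0); try K=3 ⇒ K=3.
Step 2. [col 1: K + V ≡ F (mod 10)] no forcing yet in column 1 (carry-in 0); F=4 is free and consistent — try it. So F=4.
Step 3. [col 1: K + V ≡ F (mod 10)] column 1 reads K+V+carry(0)=F with K=3, F=4; with digits 3,4 already taken and all letters distinct, the only value for V is 1. So V=1.
Step 4. [col 2: S + F ≡ I (mod 10)] no forcing yet in column 2 (carry-in 0); I=0 is free and consistent — try it ⇒ I=0.
Step 5. [col 2: S + F ≡ I (mod 10)] column 2: given F=4, I=0, carry-in 0, and digits 0,1,3,4 already taken and all letters distinct, S+F≡I (mod 10) forces S=6, so S=6.
Step 6. [col 3: V + G ≡ J (mod 10)] no forcing yet in column 3 (carry-in 1); G=5 is free and consistent — try it. So G=5.
Step 7. [col 3: V + G ≡ J (mod 10)] in column 3 we have V+G≡J with carry-in 1; given V=1, G=5 and digits 0,1,3,4,5,6 already taken and all letters distinct, that pins J to 7, so J=7.
Step 8. [col 4: H + O ≡ J (mod 10)] H=9 is one option consistent with column 4 (H + O ≡ J (mod 10), carry-in 0) — take it. So H=9.
Step 9. [col 4: H + O ≡ J (mod 10)] in column 4 we have H+O≡J with carry-in 0; given H=9, J=7 and digits 0,1,3,4,5,6,7,9 already taken and all letters distinct, that pins O to 8. So O=8.

Answer: F=4, G=5, H=9, I=0, J=7, K=3, O=8, S=6, V=1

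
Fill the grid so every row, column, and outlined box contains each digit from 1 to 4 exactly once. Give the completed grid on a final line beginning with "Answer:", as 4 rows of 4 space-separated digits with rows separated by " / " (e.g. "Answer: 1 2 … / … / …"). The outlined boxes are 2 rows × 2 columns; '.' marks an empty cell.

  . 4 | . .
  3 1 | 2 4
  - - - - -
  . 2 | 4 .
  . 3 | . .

Step 1. [r4c3∈{1}] r4c3's peers cover all but 1 ⇒ r4c3=1.
Step 2. [r3c4∈{3}] r3c4 is down to just 3 ⇒ r3c4=3.
Step 3. [r1c3∈{3}] only 3 remains possible at r1c3, so r1c3=3.
Step 4. [r1c1∈{2}] r1c1 has the single candidate 2, so r1c1=2.
Step 5. [r1c4∈{1}] r1c4 is down to just 1, so r1c4=1.
Step 6. [r4c1∈{4}] nothing but 4 survives at r4c1, so r4c1=4.
Step 7. [r4c4∈{2}] nothing but 2 survives at r4c4, so r4c4=2.
Step 8. [r3c1∈{1}] r3c1 has the single candidate 1 ⇒ r3c1=1.

Answer: 2 4 3 1 / 3 1 2 4 / 1 2 4 3 / 4 3 1 2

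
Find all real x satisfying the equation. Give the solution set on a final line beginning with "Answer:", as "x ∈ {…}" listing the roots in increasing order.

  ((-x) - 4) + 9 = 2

Step 1. [((-x) - 4) + 9 = 2] peel the +9: subtract 9 from each side, so sub: (-x) - 4 = -7.
Step 2. [(-x) - 4 = -7] peel the -4: add 4 from each side, so sub: -x = -3.
Step 3. [-x = -3] leading − — multiply by −1. So neg: x = 3.

Answer: x ∈ {3}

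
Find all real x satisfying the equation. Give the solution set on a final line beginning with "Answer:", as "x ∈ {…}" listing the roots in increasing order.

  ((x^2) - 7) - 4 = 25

Step 1. [((x^2) - 7) - 4 = 25] peel the -4: add 4 from each side ⇒ sub: (x^2) - 7 = 29.
Step 2. [(x^2) - 7 = 29] the outer -7 inverts by adding 7 ⇒ sub: x^2 = 36.
Step 3. [x^2 = 36] 36 ≥ 0, LHS is (·)² — take ±√, so sqrt: x = 6 or -6.

Answer: x ∈ {-6, 6}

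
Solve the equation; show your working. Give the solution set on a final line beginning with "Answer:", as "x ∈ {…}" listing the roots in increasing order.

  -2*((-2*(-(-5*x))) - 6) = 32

Step 1. [-2*((-2*(-(-5*x))) - 6) = 32] -2 out front; divide by -2, so div: (-2*(-(-5*x))) - 6 = -16.
Step 2. [(-2*(-(-5*x))) - 6 = -16] -2 divides every term; factor it out. So factor: (-(-5*x)) + 3 = 8.
Step 3. [(-(-5*x)) + 3 = 8] subtract 3: x sits inside (… + 3) ⇒ sub: -(-5*x) = 5.
Step 4. [-(-5*x) = 5] LHS negated; negate both sides ⇒ neg: -5*x = -5.
Step 5. [-5*x = -5] -5·(inner) — divide through by -5, so div: x = 1.

Answer: x ∈ {1}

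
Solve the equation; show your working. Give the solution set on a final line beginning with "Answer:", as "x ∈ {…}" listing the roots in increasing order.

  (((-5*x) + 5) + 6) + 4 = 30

Step 1. [(((-5*x) + 5) + 6) + 4 = 30] peel the +4: subtract 4 from each side ⇒ sub: ((-5*x) + 5) + 6 = 26.
Step 2. [((-5*x) + 5) + 6 = 26] subtract 6: x sits inside (… + 6) ⇒ sub: (-5*x) + 5 = 20.
Step 3. [(-5*x) + 5 = 20] peel the +5: subtract 5 from each side. So sub: -5*x = 15.
Step 4. [-5*x = 15] leading coefficient -5: divide by -5, so div: x = -3.

Answer: x ∈ {-3}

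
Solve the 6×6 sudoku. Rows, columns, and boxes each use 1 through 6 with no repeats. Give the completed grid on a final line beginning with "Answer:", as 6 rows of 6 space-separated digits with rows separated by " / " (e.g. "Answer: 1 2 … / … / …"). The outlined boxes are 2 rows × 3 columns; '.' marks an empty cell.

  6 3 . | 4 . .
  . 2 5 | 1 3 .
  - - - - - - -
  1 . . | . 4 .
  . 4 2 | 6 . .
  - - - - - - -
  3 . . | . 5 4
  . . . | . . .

Step 1. [r4c6∈{1,3,5}] r4c6 is the only open cell in row 4 admitting 3, so r4c6=3.
Step 2. [r6c1∈{2,4,5}] 2 has one home in col 1: r6c1 ⇒ r6c1=2.
Step 3. [r6c6∈{1,6}] 1 has one home in col 6: r6c6. So r6c6=1.
Step 4. [r3c4∈{2,5}] r3c4 is the only open cell in col 4 admitting 5 ⇒ r3c4=5.
Step 5. [r3c2∈{6}] r3c2's peers cover all but 6. So r3c2=6.
Step 6. [r5c3∈{1,6}] r5c3 is the only open cell in row 5 admitting 6. So r5c3=6.
Step 7. [r1c5∈{2}] r1c5 has the single candidate 2. So r1c5=2.
Step 8. [r3c6∈{2}] r3c6 has the single candidate 2 ⇒ r3c6=2.
Step 9. [r4c1∈{5}] nothing but 5 survives at r4c1. So r4c1=5.
Step 10. [r6c5∈{6}] r6c5's peers cover all but 6, so r6c5=6.
Step 11. [r2c6∈{6}] r2c6 is down to just 6. So r2c6=6.
Step 12. [r5c4∈{2}] r5c4 is down to just 2 ⇒ r5c4=2.
Step 13. [r3c3∈{3}] r3c3 is down to just 3, so r3c3=3.
Step 14. [r4c5∈{1}] nothing but 1 survives at r4c5 ⇒ r4c5=1.
Step 15. [r6c4∈{3}] r6c4 is down to just 3 ⇒ r6c4=3.
Step 16. [r2c1∈{4}] nothing but 4 survives at r2c1, so r2c1=4.
Step 17. [r1c6∈{5}] only 5 remains possible at r1c6. So r1c6=5.
Step 18. [r6c2∈{5}] nothing but 5 survives at r6c2. So r6c2=5.
Step 19. [r1c3∈{1}] r1c3 is down to just 1, so r1c3=1.
Step 20. [r6c3∈{4}] r6c3's peers cover all but 4, so r6c3=4.
Step 21. [r5c2∈{1}] r5c2 is down to just 1, so r5c2=1.

Answer: 6 3 1 4 2 5 / 4 2 5 1 3 6 / 1 6 3 5 4 2 / 5 4 2 6 1 3 / 3 1 6 2 5 4 / 2 5 4 3 6 1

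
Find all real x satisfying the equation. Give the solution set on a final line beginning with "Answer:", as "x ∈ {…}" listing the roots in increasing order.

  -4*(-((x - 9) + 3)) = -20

Step 1. [-4*(-((x - 9) + 3)) = -20] divide by the outer -4, so div: -((x - 9) + 3) = 5.
Step 2. [-((x - 9) + 3) = 5] flip signs both sides ⇒ neg: (x - 9) + 3 = -5.
Step 3. [(x - 9) + 3 = -5] subtract 3: x sits inside (… + 3) ⇒ sub: x - 9 = -8.
Step 4. [x - 9 = -8] the outer -9 inverts by adding 9 ⇒ sub: x = 1.

Answer: x ∈ {1}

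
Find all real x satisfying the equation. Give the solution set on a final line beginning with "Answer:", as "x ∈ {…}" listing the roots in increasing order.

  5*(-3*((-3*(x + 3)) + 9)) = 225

Step 1. [5*(-3*((-3*(x + 3)) + 9)) = 225] leading coefficient 5: divide by 5, so div: -3*((-3*(x + 3)) + 9) = 45.
Step 2. [-3*((-3*(x + 3)) + 9) = 45] leading coefficient -3: divide by -3. So div: (-3*(x + 3)) + 9 = -15.
Step 3. [(-3*(x + 3)) + 9 = -15] -3 divides every term; factor it out. So factor: (x + 3) - 3 = 5.
Step 4. [(x + 3) - 3 = 5] the outer -3 inverts by adding 3 ⇒ sub: x + 3 = 8.
Step 5. [x + 3 = 8] 3 comes off first (subtract 3). So sub: x = 5.

Answer: x ∈ {5}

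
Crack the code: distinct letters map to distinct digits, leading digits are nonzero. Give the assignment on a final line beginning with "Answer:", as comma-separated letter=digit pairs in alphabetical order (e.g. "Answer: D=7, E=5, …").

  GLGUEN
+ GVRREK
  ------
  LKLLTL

Step 1. [col 1: N + K ≡ L (mod 10)] N=1 is one option consistent with column 1 (N + K ≡ L (mod 10), carry-in 0) — take it ⇒ N=1.
Step 2. [col 1: N + K ≡ L (mod 10)] no forcing yet in column 1 (carry-in 0); L=7 is free and consistent — try it ⇒ L=7.
Step 3. [col 1: N + K ≡ L (mod 10)] from column 1 (N=1, L=7, carry-in 0, digits 1,7 already taken and all letters distinct): K must equal 6 ⇒ K=6.
Step 4. [col 2: E + E ≡ T (mod 10)] column 2 (E + E ≡ T (mod 10), carry-in 0) doesn't pin T yet; pick T=0 and continue ⇒ T=0.
Step 5. [col 2: E + E ≡ T (mod 10)] column 2: given T=0, carry-in 0, and digits 0,1,6,7 already taken and all letters distinct, E+E≡T (mod 10) forces E=5, so E=5.
Step 6. [col 3: U + R ≡ L (mod 10)] U=2 is one option consistent with column 3 (U + R ≡ L (mod 10), carry-in 1) — take it. So U=2.
Step 7. [col 3: U + R ≡ L (mod 10)] from column 3 (U=2, L=7, carry-in 1, digits 0,1,2,5,6,7 already taken and all letters distinct): R must equal 4 ⇒ R=4.
Step 8. [col 4: G + R ≡ L (mod 10)] from column 4 (R=4, L=7, carry-in 0, digits 0,1,2,4,5,6,7 already taken and all letters distinct): G must equal 3, so G=3.
Step 9. [col 5: L + V ≡ K (mod 10)] column 5: given L=7, K=6, carry-in 0, and digits 0,1,2,3,4,5,6,7 already taken and all letters distinct, L+V≡K (mod 10) forces V=9, so V=9.

Answer: E=5, G=3, K=6, L=7, N=1, R=4, T=0, U=2, V=9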